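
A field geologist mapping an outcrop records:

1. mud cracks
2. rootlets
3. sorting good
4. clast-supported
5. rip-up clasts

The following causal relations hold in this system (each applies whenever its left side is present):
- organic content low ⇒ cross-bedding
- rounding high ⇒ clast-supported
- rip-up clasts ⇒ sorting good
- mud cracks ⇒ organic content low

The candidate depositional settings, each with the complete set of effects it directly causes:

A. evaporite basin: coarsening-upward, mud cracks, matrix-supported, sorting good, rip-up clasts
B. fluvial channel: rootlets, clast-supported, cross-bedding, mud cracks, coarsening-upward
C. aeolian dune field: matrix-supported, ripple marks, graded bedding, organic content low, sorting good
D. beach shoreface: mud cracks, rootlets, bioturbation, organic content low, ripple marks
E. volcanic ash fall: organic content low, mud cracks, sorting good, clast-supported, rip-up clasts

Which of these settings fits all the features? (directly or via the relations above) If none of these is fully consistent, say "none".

none

Testing each hypothesis:
(A) evaporite basin — mud cracks ✓; rootlets ✗; sorting good ✓; clast-supported ✗; rip-up clasts ✓
(B) fluvial channel — does not account for sorting good, rip-up clasts
(C) aeolian dune field — mud cracks ✗; rootlets ✗; sorting good ✓; clast-supported ✗; rip-up clasts ✗
(D) beach shoreface — does not account for sorting good, clast-supported, rip-up clasts
(E) volcanic ash fall — mud cracks ✓; rootlets ✗; sorting good ✓; clast-supported ✓; rip-up clasts ✓
Every candidate fails on at least one observation.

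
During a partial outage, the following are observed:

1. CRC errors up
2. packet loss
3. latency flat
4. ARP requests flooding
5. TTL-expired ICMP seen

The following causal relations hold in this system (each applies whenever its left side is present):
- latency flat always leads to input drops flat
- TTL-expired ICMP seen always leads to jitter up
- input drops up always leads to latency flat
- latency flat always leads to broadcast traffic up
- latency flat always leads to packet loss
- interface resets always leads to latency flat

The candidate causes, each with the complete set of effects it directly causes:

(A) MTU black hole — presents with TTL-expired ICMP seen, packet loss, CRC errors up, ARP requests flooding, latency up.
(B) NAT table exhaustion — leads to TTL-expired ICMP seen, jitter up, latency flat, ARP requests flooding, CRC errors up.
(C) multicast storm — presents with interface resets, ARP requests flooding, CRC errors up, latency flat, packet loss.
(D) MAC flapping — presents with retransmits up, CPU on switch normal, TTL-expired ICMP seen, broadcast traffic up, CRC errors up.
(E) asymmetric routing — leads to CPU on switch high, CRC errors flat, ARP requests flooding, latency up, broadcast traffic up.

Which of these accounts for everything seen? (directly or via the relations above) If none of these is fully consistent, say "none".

B

Checking each candidate against the observations:
(A) MTU black hole — CRC errors up +; packet loss +; latency flat -; ARP requests flooding +; TTL-expired ICMP seen +
(B) NAT table exhaustion — accounts for every observation (packet loss via latency flat → packet loss)
(C) multicast storm — does not account for TTL-expired ICMP seen
(D) MAC flapping — CRC errors up +; packet loss -; latency flat -; ARP requests flooding -; TTL-expired ICMP seen +
(E) asymmetric routing — fails on CRC errors up, packet loss, latency flat, TTL-expired ICMP seen (predicts CRC errors flat, not CRC errors up; predicts latency up, not latency flat)
(B) is the only candidate with no mismatches.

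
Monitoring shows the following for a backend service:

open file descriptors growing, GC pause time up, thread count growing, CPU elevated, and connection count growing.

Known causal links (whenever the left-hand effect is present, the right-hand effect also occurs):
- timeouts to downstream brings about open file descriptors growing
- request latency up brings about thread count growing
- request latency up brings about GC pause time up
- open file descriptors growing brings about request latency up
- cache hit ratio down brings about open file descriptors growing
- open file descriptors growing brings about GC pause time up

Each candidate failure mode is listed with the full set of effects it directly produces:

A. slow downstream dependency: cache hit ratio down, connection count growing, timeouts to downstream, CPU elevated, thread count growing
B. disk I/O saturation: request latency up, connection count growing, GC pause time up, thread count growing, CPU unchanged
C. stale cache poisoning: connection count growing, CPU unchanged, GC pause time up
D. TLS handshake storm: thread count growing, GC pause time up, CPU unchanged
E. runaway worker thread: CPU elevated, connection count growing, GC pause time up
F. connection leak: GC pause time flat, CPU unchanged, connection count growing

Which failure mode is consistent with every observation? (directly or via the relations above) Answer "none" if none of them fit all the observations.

A

Testing each hypothesis:
(A) slow downstream dependency — open file descriptors growing ✓ (through cache hit ratio down → open file descriptors growing); GC pause time up ✓ (through cache hit ratio down → open file descriptors growing → GC pause time up); thread count growing ✓; CPU elevated ✓; connection count growing ✓
(B) disk I/O saturation — fails on open file descriptors growing, CPU elevated (predicts CPU unchanged, not CPU elevated)
(C) stale cache poisoning — open file descriptors growing ✗; GC pause time up ✓; thread count growing ✗; CPU elevated ✗; connection count growing ✓
(D) TLS handshake storm — open file descriptors growing ✗; GC pause time up ✓; thread count growing ✓; CPU elevated ✗; connection count growing ✗
(E) runaway worker thread — open file descriptors growing ✗; GC pause time up ✓; thread count growing ✗; CPU elevated ✓; connection count growing ✓
(F) connection leak — fails on open file descriptors growing, GC pause time up, thread count growing, CPU elevated (predicts GC pause time flat, not GC pause time up; predicts CPU unchanged, not CPU elevated)
(A) alone accounts for all the evidence.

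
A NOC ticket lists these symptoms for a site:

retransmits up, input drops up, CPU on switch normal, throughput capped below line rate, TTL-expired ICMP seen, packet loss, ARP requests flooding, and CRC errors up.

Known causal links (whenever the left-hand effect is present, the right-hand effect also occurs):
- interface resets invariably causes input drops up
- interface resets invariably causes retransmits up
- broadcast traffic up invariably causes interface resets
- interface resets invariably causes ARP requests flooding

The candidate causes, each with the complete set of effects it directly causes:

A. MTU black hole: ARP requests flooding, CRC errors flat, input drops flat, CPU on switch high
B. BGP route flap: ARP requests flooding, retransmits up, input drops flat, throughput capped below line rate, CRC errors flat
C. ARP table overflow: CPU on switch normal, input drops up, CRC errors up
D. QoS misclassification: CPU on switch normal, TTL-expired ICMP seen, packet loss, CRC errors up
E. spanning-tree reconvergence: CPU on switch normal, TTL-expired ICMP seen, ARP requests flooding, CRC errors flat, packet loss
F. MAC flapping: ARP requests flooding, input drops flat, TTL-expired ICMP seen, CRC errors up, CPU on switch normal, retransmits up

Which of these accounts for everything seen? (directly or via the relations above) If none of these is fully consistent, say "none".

none

Checking each candidate against the observations:
(A) MTU black hole — fails on retransmits up, input drops up, CPU on switch normal, throughput capped below line rate, TTL-expired ICMP seen, packet loss, CRC errors up (predicts input drops flat, not input drops up; predicts CPU on switch high, not CPU on switch normal; predicts CRC errors flat, not CRC errors up)
(B) BGP route flap — retransmits up yes; input drops up NO; CPU on switch normal NO; throughput capped below line rate yes; TTL-expired ICMP seen NO; packet loss NO; ARP requests flooding yes; CRC errors up NO
(C) ARP table overflow — retransmits up NO; input drops up yes; CPU on switch normal yes; throughput capped below line rate NO; TTL-expired ICMP seen NO; packet loss NO; ARP requests flooding NO; CRC errors up yes
(D) QoS misclassification — does not account for retransmits up, input drops up, throughput capped below line rate, ARP requests flooding
(E) spanning-tree reconvergence — retransmits up NO; input drops up NO; CPU on switch normal yes; throughput capped below line rate NO; TTL-expired ICMP seen yes; packet loss yes; ARP requests flooding yes; CRC errors up NO
(F) MAC flapping — retransmits up yes; input drops up NO; CPU on switch normal yes; throughput capped below line rate NO; TTL-expired ICMP seen yes; packet loss NO; ARP requests flooding yes; CRC errors up yes
Every candidate fails on at least one observation.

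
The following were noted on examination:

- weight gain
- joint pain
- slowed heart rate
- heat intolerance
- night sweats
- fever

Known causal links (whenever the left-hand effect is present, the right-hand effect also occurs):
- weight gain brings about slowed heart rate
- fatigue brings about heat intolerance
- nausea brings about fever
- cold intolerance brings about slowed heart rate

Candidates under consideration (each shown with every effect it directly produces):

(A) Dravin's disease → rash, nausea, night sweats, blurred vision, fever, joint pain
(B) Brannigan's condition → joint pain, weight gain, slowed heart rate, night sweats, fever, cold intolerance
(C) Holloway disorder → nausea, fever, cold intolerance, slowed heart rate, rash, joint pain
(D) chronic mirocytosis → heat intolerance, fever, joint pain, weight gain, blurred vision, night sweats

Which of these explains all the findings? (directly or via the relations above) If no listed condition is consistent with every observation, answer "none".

D

Checking each candidate against the observations:
(A) Dravin's disease — does not account for weight gain, slowed heart rate, heat intolerance
(B) Brannigan's condition — weight gain yes; joint pain yes; slowed heart rate yes; heat intolerance NO; night sweats yes; fever yes
(C) Holloway disorder — fails on weight gain, heat intolerance, night sweats (predicts cold intolerance, not heat intolerance)
(D) chronic mirocytosis — accounts for every observation (slowed heart rate through weight gain → slowed heart rate)
Only (D) is consistent with every observation.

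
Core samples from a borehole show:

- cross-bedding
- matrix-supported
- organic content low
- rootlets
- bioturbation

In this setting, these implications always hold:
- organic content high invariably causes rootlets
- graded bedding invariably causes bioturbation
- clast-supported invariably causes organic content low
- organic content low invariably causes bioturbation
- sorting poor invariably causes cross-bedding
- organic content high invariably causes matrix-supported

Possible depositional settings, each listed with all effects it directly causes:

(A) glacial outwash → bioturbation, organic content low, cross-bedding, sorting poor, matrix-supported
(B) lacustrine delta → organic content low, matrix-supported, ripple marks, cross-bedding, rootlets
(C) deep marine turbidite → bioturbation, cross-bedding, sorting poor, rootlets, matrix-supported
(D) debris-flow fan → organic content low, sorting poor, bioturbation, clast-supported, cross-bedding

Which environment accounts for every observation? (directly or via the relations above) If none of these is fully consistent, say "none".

B

Testing each hypothesis:
(A) glacial outwash — does not account for rootlets
(B) lacustrine delta — cross-bedding yes; matrix-supported yes; organic content low yes; rootlets yes; bioturbation yes (through organic content low → bioturbation)
(C) deep marine turbidite — does not account for organic content low
(D) debris-flow fan — fails on matrix-supported, rootlets (predicts clast-supported, not matrix-supported)
(B) is the only candidate with no mismatches.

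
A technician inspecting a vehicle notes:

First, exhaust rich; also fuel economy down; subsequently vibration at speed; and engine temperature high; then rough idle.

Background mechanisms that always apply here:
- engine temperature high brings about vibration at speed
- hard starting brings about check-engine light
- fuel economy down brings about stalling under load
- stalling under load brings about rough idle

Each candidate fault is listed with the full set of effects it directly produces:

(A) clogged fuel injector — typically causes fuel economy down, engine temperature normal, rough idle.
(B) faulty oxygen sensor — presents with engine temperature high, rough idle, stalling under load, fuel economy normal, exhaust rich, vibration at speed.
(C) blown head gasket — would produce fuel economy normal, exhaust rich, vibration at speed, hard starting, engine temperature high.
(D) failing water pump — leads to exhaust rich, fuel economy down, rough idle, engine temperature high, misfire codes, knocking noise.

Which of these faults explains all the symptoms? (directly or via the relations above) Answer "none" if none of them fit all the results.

D

Checking each candidate against the observations:
(A) clogged fuel injector — exhaust rich -; fuel economy down +; vibration at speed -; engine temperature high -; rough idle +
(B) faulty oxygen sensor — exhaust rich +; fuel economy down -; vibration at speed +; engine temperature high +; rough idle +
(C) blown head gasket — fails on fuel economy down, rough idle (predicts fuel economy normal, not fuel economy down)
(D) failing water pump — exhaust rich +; fuel economy down +; vibration at speed + (by engine temperature high → vibration at speed); engine temperature high +; rough idle +
(D) is the only candidate with no mismatches.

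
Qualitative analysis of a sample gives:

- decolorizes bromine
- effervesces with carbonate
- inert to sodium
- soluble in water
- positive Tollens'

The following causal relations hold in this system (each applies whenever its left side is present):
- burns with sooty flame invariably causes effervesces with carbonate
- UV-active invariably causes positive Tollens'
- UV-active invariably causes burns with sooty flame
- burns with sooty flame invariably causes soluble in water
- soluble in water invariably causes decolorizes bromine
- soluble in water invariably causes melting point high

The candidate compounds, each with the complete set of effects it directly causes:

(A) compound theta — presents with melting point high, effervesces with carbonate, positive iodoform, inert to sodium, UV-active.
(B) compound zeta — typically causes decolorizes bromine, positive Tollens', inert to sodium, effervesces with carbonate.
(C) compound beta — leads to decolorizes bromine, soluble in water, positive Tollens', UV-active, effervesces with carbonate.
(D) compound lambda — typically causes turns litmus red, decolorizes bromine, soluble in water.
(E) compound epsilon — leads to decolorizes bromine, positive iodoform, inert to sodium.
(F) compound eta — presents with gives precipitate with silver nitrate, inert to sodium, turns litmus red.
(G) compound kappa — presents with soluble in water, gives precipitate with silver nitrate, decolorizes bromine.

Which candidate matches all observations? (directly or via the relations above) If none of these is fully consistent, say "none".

Per-candidate check:
(A) compound theta — decolorizes bromine yes (through UV-active → burns with sooty flame → soluble in water → decolorizes bromine); effervesces with carbonate yes; inert to sodium yes; soluble in water yes (through UV-active → burns with sooty flame → soluble in water); positive Tollens' yes (through UV-active → positive Tollens')
(B) compound zeta — does not account for soluble in water
(C) compound beta — decolorizes bromine yes; effervesces with carbonate yes; inert to sodium NO; soluble in water yes; positive Tollens' yes
(D) compound lambda — does not account for effervesces with carbonate, inert to sodium, positive Tollens'
(E) compound epsilon — decolorizes bromine yes; effervesces with carbonate NO; inert to sodium yes; soluble in water NO; positive Tollens' NO
(F) compound eta — decolorizes bromine NO; effervesces with carbonate NO; inert to sodium yes; soluble in water NO; positive Tollens' NO
(G) compound kappa — decolorizes bromine yes; effervesces with carbonate NO; inert to sodium NO; soluble in water yes; positive Tollens' NO
Only (A) is consistent with every observation.

A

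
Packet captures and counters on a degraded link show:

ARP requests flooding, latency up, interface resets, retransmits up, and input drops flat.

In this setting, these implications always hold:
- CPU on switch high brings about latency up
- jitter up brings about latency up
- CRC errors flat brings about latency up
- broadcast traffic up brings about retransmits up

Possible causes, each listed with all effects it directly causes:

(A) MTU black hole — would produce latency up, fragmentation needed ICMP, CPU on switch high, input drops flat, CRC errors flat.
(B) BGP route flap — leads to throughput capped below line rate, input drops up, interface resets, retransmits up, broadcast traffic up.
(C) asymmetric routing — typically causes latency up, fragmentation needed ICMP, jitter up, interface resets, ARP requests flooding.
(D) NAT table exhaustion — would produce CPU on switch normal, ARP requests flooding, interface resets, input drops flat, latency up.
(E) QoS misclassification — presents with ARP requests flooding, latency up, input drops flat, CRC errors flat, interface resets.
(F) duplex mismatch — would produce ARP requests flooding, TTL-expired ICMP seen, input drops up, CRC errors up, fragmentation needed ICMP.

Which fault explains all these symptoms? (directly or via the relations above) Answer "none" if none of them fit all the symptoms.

none

For each candidate, compare predicted effects to what was observed:
(A) MTU black hole — does not account for ARP requests flooding, interface resets, retransmits up
(B) BGP route flap — fails on ARP requests flooding, latency up, input drops flat (predicts input drops up, not input drops flat)
(C) asymmetric routing — does not account for retransmits up, input drops flat
(D) NAT table exhaustion — ARP requests flooding yes; latency up yes; interface resets yes; retransmits up NO; input drops flat yes
(E) QoS misclassification — ARP requests flooding yes; latency up yes; interface resets yes; retransmits up NO; input drops flat yes
(F) duplex mismatch — ARP requests flooding yes; latency up NO; interface resets NO; retransmits up NO; input drops flat NO
None of the listed candidates fits everything.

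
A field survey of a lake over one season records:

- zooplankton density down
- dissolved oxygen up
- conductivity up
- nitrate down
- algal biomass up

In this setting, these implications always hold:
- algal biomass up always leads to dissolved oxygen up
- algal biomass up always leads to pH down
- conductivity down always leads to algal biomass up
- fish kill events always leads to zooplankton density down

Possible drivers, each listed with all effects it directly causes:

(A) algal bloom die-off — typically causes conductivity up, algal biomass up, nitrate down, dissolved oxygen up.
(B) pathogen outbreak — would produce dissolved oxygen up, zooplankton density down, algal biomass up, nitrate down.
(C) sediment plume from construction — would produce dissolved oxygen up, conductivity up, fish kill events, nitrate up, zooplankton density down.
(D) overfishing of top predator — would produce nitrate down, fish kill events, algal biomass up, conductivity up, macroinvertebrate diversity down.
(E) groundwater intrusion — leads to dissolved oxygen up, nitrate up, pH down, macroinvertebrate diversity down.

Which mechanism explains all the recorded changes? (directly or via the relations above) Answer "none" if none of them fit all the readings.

D

Testing each hypothesis:
(A) algal bloom die-off — zooplankton density down ✗; dissolved oxygen up ✓; conductivity up ✓; nitrate down ✓; algal biomass up ✓
(B) pathogen outbreak — zooplankton density down ✓; dissolved oxygen up ✓; conductivity up ✗; nitrate down ✓; algal biomass up ✓
(C) sediment plume from construction — zooplankton density down ✓; dissolved oxygen up ✓; conductivity up ✓; nitrate down ✗; algal biomass up ✗
(D) overfishing of top predator — accounts for every observation (zooplankton density down via fish kill events → zooplankton density down)
(E) groundwater intrusion — fails on zooplankton density down, conductivity up, nitrate down, algal biomass up (predicts nitrate up, not nitrate down)
Only (D) is consistent with every observation.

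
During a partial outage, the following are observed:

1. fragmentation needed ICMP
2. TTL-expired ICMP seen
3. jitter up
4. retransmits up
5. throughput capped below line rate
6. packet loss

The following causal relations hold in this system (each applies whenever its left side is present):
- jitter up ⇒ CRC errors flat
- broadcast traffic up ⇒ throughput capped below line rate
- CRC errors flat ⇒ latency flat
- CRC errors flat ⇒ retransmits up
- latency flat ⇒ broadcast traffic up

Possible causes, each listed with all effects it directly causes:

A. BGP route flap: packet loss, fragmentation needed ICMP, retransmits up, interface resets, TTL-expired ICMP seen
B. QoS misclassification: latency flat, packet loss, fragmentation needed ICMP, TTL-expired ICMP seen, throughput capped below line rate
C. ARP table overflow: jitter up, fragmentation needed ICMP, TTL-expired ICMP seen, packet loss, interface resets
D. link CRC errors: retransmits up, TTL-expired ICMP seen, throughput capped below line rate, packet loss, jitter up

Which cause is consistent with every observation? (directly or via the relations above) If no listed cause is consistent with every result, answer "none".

Testing each hypothesis:
(A) BGP route flap — fragmentation needed ICMP ✓; TTL-expired ICMP seen ✓; jitter up ✗; retransmits up ✓; throughput capped below line rate ✗; packet loss ✓
(B) QoS misclassification — fragmentation needed ICMP ✓; TTL-expired ICMP seen ✓; jitter up ✗; retransmits up ✗; throughput capped below line rate ✓; packet loss ✓
(C) ARP table overflow — accounts for every observation (retransmits up through jitter up → CRC errors flat → retransmits up)
(D) link CRC errors — fragmentation needed ICMP ✗; TTL-expired ICMP seen ✓; jitter up ✓; retransmits up ✓; throughput capped below line rate ✓; packet loss ✓
(C) is the only candidate with no mismatches.

C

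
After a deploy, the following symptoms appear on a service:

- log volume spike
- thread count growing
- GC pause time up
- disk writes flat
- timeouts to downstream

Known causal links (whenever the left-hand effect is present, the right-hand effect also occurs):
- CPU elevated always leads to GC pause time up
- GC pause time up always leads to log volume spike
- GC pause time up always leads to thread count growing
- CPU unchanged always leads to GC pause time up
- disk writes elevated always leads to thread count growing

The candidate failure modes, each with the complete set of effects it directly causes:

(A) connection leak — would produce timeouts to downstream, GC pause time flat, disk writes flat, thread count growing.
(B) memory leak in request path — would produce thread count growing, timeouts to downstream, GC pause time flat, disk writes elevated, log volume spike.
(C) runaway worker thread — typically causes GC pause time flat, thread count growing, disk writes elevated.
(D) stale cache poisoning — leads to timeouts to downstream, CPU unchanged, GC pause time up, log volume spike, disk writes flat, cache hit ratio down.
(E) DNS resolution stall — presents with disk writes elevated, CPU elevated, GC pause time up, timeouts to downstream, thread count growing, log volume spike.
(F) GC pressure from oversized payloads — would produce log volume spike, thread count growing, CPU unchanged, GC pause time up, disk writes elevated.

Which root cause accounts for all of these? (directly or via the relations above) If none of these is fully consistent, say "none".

For each candidate, compare predicted effects to what was observed:
(A) connection leak — fails on log volume spike, GC pause time up (predicts GC pause time flat, not GC pause time up)
(B) memory leak in request path — log volume spike yes; thread count growing yes; GC pause time up NO; disk writes flat NO; timeouts to downstream yes
(C) runaway worker thread — fails on log volume spike, GC pause time up, disk writes flat, timeouts to downstream (predicts GC pause time flat, not GC pause time up; predicts disk writes elevated, not disk writes flat)
(D) stale cache poisoning — accounts for every observation (thread count growing via GC pause time up → thread count growing)
(E) DNS resolution stall — fails on disk writes flat (predicts disk writes elevated, not disk writes flat)
(F) GC pressure from oversized payloads — fails on disk writes flat, timeouts to downstream (predicts disk writes elevated, not disk writes flat)
Only (D) is consistent with every observation.

D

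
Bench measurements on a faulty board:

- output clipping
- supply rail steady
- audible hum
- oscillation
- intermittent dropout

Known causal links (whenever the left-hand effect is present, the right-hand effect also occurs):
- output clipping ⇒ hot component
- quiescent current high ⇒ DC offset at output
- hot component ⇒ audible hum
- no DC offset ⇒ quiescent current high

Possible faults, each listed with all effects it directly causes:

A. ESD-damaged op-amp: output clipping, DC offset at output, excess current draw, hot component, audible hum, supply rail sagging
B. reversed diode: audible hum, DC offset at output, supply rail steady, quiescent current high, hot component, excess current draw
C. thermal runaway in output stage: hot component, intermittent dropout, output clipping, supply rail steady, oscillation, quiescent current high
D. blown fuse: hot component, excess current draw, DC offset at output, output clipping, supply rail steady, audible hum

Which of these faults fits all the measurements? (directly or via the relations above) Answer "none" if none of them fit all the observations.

For each candidate, compare predicted effects to what was observed:
(A) ESD-damaged op-amp — fails on supply rail steady, oscillation, intermittent dropout (predicts supply rail sagging, not supply rail steady)
(B) reversed diode — output clipping -; supply rail steady +; audible hum +; oscillation -; intermittent dropout -
(C) thermal runaway in output stage — output clipping +; supply rail steady +; audible hum + (through hot component → audible hum); oscillation +; intermittent dropout +
(D) blown fuse — does not account for oscillation, intermittent dropout
Only (C) is consistent with every observation.

C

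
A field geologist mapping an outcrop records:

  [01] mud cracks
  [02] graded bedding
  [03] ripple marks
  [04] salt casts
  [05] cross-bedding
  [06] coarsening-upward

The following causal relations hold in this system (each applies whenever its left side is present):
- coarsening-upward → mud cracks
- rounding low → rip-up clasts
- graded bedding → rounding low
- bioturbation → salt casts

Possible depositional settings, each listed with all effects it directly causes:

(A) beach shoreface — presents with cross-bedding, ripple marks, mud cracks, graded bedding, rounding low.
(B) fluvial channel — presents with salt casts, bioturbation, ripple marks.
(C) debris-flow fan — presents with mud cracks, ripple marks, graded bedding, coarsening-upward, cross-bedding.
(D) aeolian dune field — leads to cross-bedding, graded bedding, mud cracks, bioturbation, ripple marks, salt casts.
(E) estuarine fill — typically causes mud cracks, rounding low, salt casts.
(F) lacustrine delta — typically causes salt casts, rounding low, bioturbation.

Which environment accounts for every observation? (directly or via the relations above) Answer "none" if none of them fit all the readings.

none

Per-candidate check:
(A) beach shoreface — mud cracks ✓; graded bedding ✓; ripple marks ✓; salt casts ✗; cross-bedding ✓; coarsening-upward ✗
(B) fluvial channel — mud cracks ✗; graded bedding ✗; ripple marks ✓; salt casts ✓; cross-bedding ✗; coarsening-upward ✗
(C) debris-flow fan — mud cracks ✓; graded bedding ✓; ripple marks ✓; salt casts ✗; cross-bedding ✓; coarsening-upward ✓
(D) aeolian dune field — does not account for coarsening-upward
(E) estuarine fill — mud cracks ✓; graded bedding ✗; ripple marks ✗; salt casts ✓; cross-bedding ✗; coarsening-upward ✗
(F) lacustrine delta — mud cracks ✗; graded bedding ✗; ripple marks ✗; salt casts ✓; cross-bedding ✗; coarsening-upward ✗
No candidate is consistent with all observations.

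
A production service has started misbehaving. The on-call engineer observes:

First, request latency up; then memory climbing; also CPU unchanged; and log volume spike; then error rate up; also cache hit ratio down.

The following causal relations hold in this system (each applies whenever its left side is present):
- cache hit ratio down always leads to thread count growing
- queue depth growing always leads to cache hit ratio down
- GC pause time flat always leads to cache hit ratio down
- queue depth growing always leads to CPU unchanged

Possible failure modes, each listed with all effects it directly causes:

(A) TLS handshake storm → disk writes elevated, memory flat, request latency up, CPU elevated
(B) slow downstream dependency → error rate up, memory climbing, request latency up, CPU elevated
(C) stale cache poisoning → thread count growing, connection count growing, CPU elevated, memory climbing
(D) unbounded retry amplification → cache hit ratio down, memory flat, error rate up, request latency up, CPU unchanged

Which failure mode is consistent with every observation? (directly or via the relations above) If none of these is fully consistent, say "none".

Checking each candidate against the observations:
(A) TLS handshake storm — fails on memory climbing, CPU unchanged, log volume spike, error rate up, cache hit ratio down (predicts memory flat, not memory climbing; predicts CPU elevated, not CPU unchanged)
(B) slow downstream dependency — fails on CPU unchanged, log volume spike, cache hit ratio down (predicts CPU elevated, not CPU unchanged)
(C) stale cache poisoning — fails on request latency up, CPU unchanged, log volume spike, error rate up, cache hit ratio down (predicts CPU elevated, not CPU unchanged)
(D) unbounded retry amplification — fails on memory climbing, log volume spike (predicts memory flat, not memory climbing)
None of the listed candidates fits everything.

none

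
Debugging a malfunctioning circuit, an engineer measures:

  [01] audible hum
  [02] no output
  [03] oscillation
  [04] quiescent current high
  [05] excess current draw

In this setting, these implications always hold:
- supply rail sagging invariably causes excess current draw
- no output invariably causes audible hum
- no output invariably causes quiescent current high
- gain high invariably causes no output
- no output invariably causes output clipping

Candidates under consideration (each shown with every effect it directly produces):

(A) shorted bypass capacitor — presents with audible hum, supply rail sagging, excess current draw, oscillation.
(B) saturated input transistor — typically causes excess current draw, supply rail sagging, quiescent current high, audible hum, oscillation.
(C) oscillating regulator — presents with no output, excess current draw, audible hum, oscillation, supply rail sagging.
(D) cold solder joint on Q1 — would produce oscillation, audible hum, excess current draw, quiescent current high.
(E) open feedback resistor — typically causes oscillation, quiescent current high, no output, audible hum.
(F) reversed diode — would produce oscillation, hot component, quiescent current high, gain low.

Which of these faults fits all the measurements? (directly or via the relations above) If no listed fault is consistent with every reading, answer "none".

C

For each candidate, compare predicted effects to what was observed:
(A) shorted bypass capacitor — does not account for no output, quiescent current high
(B) saturated input transistor — does not account for no output
(C) oscillating regulator — accounts for every observation (quiescent current high through no output → quiescent current high)
(D) cold solder joint on Q1 — does not account for no output
(E) open feedback resistor — does not account for excess current draw
(F) reversed diode — audible hum ✗; no output ✗; oscillation ✓; quiescent current high ✓; excess current draw ✗
(C) is the only candidate with no mismatches.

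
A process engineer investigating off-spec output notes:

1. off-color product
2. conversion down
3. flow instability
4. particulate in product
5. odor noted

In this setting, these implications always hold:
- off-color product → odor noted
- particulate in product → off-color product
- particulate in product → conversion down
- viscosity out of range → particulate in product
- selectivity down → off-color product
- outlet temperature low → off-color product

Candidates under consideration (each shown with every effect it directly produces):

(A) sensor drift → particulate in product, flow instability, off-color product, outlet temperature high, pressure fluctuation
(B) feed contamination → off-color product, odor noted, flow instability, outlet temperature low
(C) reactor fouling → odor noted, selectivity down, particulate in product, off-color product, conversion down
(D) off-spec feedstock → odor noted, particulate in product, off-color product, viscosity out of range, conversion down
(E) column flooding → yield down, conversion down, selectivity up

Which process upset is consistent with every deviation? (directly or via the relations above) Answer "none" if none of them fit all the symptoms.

Testing each hypothesis:
(A) sensor drift — accounts for every observation (conversion down via particulate in product → conversion down)
(B) feed contamination — off-color product +; conversion down -; flow instability +; particulate in product -; odor noted +
(C) reactor fouling — off-color product +; conversion down +; flow instability -; particulate in product +; odor noted +
(D) off-spec feedstock — off-color product +; conversion down +; flow instability -; particulate in product +; odor noted +
(E) column flooding — does not account for off-color product, flow instability, particulate in product, odor noted
(A) is the only candidate with no mismatches.

A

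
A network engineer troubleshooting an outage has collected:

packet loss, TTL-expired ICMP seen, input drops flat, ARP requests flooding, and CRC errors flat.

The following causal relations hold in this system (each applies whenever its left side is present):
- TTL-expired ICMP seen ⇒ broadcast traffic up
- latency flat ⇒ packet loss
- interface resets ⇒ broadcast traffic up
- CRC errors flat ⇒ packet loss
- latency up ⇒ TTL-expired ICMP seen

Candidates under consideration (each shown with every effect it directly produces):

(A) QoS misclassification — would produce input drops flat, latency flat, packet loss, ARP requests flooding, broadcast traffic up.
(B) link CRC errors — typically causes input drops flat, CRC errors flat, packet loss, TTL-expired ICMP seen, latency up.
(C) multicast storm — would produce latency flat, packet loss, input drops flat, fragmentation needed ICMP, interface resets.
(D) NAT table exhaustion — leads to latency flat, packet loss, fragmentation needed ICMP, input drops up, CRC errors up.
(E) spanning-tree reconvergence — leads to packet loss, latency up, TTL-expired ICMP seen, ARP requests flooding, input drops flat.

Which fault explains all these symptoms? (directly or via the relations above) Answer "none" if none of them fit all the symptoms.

Testing each hypothesis:
(A) QoS misclassification — packet loss match; TTL-expired ICMP seen miss; input drops flat match; ARP requests flooding match; CRC errors flat miss
(B) link CRC errors — packet loss match; TTL-expired ICMP seen match; input drops flat match; ARP requests flooding miss; CRC errors flat match
(C) multicast storm — packet loss match; TTL-expired ICMP seen miss; input drops flat match; ARP requests flooding miss; CRC errors flat miss
(D) NAT table exhaustion — fails on TTL-expired ICMP seen, input drops flat, ARP requests flooding, CRC errors flat (predicts input drops up, not input drops flat; predicts CRC errors up, not CRC errors flat)
(E) spanning-tree reconvergence — packet loss match; TTL-expired ICMP seen match; input drops flat match; ARP requests flooding match; CRC errors flat miss
Every candidate fails on at least one observation.

none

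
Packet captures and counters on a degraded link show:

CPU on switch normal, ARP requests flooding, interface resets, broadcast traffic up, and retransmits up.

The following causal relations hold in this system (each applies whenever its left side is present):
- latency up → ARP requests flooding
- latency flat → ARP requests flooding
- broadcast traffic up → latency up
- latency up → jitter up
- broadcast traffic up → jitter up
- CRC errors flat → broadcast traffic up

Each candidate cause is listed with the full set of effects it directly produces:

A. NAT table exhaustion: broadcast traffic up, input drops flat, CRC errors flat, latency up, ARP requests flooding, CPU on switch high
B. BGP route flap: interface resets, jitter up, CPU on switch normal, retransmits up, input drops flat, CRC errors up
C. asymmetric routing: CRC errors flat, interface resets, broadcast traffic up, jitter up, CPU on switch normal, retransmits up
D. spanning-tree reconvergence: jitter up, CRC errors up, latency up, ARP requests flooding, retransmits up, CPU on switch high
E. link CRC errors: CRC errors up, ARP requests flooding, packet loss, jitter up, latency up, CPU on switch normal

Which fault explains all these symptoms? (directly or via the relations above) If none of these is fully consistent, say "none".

C

Testing each hypothesis:
(A) NAT table exhaustion — fails on CPU on switch normal, interface resets, retransmits up (predicts CPU on switch high, not CPU on switch normal)
(B) BGP route flap — does not account for ARP requests flooding, broadcast traffic up
(C) asymmetric routing — accounts for every observation (ARP requests flooding by broadcast traffic up → latency up → ARP requests flooding)
(D) spanning-tree reconvergence — CPU on switch normal -; ARP requests flooding +; interface resets -; broadcast traffic up -; retransmits up +
(E) link CRC errors — CPU on switch normal +; ARP requests flooding +; interface resets -; broadcast traffic up -; retransmits up -
(C) is the only candidate with no mismatches.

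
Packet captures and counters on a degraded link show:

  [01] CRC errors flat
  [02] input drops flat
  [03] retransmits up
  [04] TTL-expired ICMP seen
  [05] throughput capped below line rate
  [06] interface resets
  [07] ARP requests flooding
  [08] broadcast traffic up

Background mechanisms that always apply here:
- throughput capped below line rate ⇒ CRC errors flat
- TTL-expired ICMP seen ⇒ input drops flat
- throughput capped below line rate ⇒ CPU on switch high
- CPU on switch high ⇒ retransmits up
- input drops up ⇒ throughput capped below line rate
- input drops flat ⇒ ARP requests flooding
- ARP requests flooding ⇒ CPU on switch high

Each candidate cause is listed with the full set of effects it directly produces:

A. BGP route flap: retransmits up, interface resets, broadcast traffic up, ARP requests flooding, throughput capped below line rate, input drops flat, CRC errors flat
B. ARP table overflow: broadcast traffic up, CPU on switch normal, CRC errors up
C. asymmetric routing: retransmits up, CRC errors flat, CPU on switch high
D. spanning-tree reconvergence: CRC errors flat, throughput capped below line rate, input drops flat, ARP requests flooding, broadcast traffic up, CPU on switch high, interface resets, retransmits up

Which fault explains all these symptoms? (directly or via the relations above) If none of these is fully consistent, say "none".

none

For each candidate, compare predicted effects to what was observed:
(A) BGP route flap — does not account for TTL-expired ICMP seen
(B) ARP table overflow — CRC errors flat -; input drops flat -; retransmits up -; TTL-expired ICMP seen -; throughput capped below line rate -; interface resets -; ARP requests flooding -; broadcast traffic up +
(C) asymmetric routing — does not account for input drops flat, TTL-expired ICMP seen, throughput capped below line rate, interface resets, ARP requests flooding, broadcast traffic up
(D) spanning-tree reconvergence — does not account for TTL-expired ICMP seen
No candidate is consistent with all observations.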